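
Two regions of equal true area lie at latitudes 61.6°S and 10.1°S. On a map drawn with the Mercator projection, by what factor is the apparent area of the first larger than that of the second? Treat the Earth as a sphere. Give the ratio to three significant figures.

Mercator is conformal with k = sec φ, so areal scale = k² = sec²φ.
At 61.6°: sec²(61.6°) = 1/0.4756² = 4.421.
At 10.1°: sec²(10.1°) = 1/0.9845² = 1.032.
Ratio = 4.421/1.032 = cos²(10.1°)/cos²(61.6°) ≈ 4.28.

4.28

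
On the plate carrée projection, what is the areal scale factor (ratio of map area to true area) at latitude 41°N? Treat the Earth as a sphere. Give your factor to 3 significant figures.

Plate carrée maps x = Rλ, y = Rφ. The meridian scale is h = 1 and the parallel scale is k = 1/cos φ = sec φ.
Areal scale = h·k = 1 × sec φ; at 41°, h = 1.000, k = 1.325, so h·k = 1.325.

1.33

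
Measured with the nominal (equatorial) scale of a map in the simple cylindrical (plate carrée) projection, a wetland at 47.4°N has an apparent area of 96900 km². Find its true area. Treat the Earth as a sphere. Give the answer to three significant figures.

65600 km²

Plate carrée maps x = Rλ, y = Rφ. The meridian scale is h = 1 and the parallel scale is k = 1/cos φ = sec φ.
Areal scale = h·k = 1 × sec φ; at 47.4°, h = 1.000, k = 1.477, so h·k = 1.477.
True area = apparent / (areal scale) = 96900 / 1.477 ≈ 65600 km².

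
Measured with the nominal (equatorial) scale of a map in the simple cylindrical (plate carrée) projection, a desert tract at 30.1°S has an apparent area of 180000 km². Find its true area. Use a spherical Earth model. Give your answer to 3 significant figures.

In the plate carrée (x = Rλ, y = Rφ), meridians are true-scale (h = 1) and parallels are stretched by k = sec φ.
Areal scale = h·k = 1 × sec φ; at 30.1°, h = 1.000, k = 1.156, so h·k = 1.156.
True area = apparent / (areal scale) = 180000 / 1.156 ≈ 156000 km².

156000 km²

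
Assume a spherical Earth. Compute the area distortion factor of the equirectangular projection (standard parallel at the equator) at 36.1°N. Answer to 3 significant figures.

1.24

For the equirectangular projection with φ₀ = 0 (plate carrée), h = 1 along meridians and k = sec φ along parallels.
Areal scale = h·k = 1 × sec φ; at 36.1°, h = 1.000, k = 1.238, so h·k = 1.238.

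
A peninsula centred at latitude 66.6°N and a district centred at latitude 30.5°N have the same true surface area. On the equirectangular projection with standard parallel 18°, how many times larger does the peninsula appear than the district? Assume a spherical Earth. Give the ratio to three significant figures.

2.17

The equidistant cylindrical projection with φ₀ = 18° has h = 1 (meridians true) and k = cos φ₀ / cos φ along parallels.
Areal scale at 66.6°: h·k = 1.000 × 2.395 = 2.395.
Areal scale at 30.5°: h·k = 1.000 × 1.104 = 1.104.
Ratio = 2.395/1.104 ≈ 2.17.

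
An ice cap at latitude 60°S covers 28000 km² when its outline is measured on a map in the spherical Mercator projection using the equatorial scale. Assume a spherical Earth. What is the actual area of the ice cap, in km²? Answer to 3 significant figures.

Mercator is conformal, so the point scale is isotropic: h = k = sec φ = 1/cos φ.
Areal scale = k² = sec²φ = 1/cos²(60°) = 1/0.5000² = 4.000.
True area = apparent / (areal scale) = 28000 / 4.000 ≈ 7000 km².

7000 km²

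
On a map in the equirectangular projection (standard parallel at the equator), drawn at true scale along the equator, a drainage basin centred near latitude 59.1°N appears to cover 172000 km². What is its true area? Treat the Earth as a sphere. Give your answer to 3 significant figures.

88300 km²

In the plate carrée (x = Rλ, y = Rφ), meridians are true-scale (h = 1) and parallels are stretched by k = sec φ.
Areal scale = h·k = 1 × sec φ; at 59.1°, h = 1.000, k = 1.947, so h·k = 1.947.
True area = apparent / (areal scale) = 172000 / 1.947 ≈ 88300 km².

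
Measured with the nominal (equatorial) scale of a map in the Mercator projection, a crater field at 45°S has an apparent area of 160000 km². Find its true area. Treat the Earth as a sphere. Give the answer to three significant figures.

80000 km²

Mercator is conformal, so the point scale is isotropic: h = k = sec φ = 1/cos φ.
Areal scale = k² = sec²φ = 1/cos²(45°) = 1/0.7071² = 2.000.
True area = apparent / (areal scale) = 160000 / 2.000 ≈ 80000 km².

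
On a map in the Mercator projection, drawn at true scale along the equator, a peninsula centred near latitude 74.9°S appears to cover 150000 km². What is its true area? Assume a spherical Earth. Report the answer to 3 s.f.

For Mercator, h = k = sec φ (a conformal cylindrical projection has a single point scale, 1/cos φ).
Areal scale = k² = sec²φ = 1/cos²(74.9°) = 1/0.2605² = 14.74.
True area = apparent / (areal scale) = 150000 / 14.74 ≈ 10200 km².

10200 km²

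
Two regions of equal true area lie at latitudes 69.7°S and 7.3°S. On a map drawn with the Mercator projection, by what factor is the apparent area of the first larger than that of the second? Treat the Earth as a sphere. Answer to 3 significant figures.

On Mercator, area is exaggerated by sec²φ = 1/cos²φ.
At 69.7°: sec²(69.7°) = 1/0.3469² = 8.308.
At 7.3°: sec²(7.3°) = 1/0.9919² = 1.016.
Ratio = 8.308/1.016 = cos²(7.3°)/cos²(69.7°) ≈ 8.17.

8.17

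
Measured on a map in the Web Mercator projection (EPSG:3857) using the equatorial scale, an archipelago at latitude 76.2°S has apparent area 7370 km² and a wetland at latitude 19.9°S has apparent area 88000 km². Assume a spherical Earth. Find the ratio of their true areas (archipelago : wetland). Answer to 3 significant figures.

0.00539

Mercator's areal exaggeration is sec²φ; hence true area = (apparent area) · cos²φ.
True area of archipelago: 7370 × cos²(76.2°) = 7370 × 0.05690 = 419.3 km².
True area of wetland: 88000 × cos²(19.9°) = 88000 × 0.8841 = 77800 km².
Ratio = 419.3 / 77800 ≈ 0.00539.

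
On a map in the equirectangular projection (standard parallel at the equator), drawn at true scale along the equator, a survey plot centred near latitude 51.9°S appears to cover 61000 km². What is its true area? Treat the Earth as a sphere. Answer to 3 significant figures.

37600 km²

Plate carrée maps x = Rλ, y = Rφ. The meridian scale is h = 1 and the parallel scale is k = 1/cos φ = sec φ.
Areal scale = h·k = 1 × sec φ; at 51.9°, h = 1.000, k = 1.621, so h·k = 1.621.
True area = apparent / (areal scale) = 61000 / 1.621 ≈ 37600 km².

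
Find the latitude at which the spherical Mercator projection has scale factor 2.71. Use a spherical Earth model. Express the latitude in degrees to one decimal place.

Mercator scale is k = sec φ = 1/cos φ.
1/cos φ = 2.71  ⇒  cos φ = 0.3690  ⇒  φ = arccos(0.3690) ≈ 68.3°.

68.3°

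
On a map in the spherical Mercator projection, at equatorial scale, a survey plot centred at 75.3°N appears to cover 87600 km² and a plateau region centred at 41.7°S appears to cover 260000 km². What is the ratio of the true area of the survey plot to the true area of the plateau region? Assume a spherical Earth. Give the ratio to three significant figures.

0.0389

Mercator's areal exaggeration is sec²φ; hence true area = (apparent area) · cos²φ.
True area of survey plot: 87600 × cos²(75.3°) = 87600 × 0.06439 = 5641 km².
True area of plateau region: 260000 × cos²(41.7°) = 260000 × 0.5575 = 144900 km².
Ratio = 5641 / 144900 ≈ 0.0389.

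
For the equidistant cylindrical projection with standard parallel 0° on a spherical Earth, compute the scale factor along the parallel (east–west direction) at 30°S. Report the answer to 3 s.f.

1.15

Plate carrée maps x = Rλ, y = Rφ. The meridian scale is h = 1 and the parallel scale is k = 1/cos φ = sec φ.
k = 1/cos 30° = 1/0.8660 = 1.155.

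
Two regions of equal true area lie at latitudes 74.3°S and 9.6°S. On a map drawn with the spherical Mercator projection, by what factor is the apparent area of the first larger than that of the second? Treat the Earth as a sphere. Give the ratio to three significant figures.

13.3

Mercator areal scale is sec²φ.
At 74.3°: sec²(74.3°) = 1/0.2706² = 13.66.
At 9.6°: sec²(9.6°) = 1/0.9860² = 1.029.
Ratio = 13.66/1.029 = cos²(9.6°)/cos²(74.3°) ≈ 13.3.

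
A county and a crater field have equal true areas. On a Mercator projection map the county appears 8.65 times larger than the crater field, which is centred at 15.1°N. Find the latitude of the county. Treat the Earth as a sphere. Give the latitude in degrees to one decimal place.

Mercator areal scale is sec²φ, so apparent-area ratio = sec²φ₁ / sec²φ₂ = cos²φ₂ / cos²φ₁.
cos²φ₂ / cos²φ₁ = 8.65  ⇒  cos φ₁ = cos 15.1° / √8.65 = 0.9655/2.941 = 0.3283.
φ₁ = arccos(0.3283) ≈ 70.8°.

70.8°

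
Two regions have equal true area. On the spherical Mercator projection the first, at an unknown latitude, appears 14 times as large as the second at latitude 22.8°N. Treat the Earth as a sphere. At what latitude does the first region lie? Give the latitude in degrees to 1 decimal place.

75.7°

For equal true areas on Mercator, apparent areas scale as sec²φ, so the ratio is cos²φ₂ / cos²φ₁.
cos²φ₂ / cos²φ₁ = 14  ⇒  cos φ₁ = cos 22.8° / √14 = 0.9219/3.742 = 0.2464.
φ₁ = arccos(0.2464) ≈ 75.7°.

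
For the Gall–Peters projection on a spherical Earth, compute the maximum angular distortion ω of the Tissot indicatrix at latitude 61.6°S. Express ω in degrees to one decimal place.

Gall–Peters is a cylindrical equal-area projection with standard parallels at ±45°. A cylindrical equal-area projection with standard parallel φ₀ has meridian scale h = cos φ / cos φ₀ and parallel scale k = cos φ₀ / cos φ (so areas are preserved, h·k = 1).
At 61.6°: h = 0.6726, k = 1.487; principal scales a = 1.487, b = 0.6726.
sin(ω/2) = (a − b)/(a + b) = 0.8141/2.159 = 0.3770, so ω = 2 arcsin(0.3770) ≈ 44.3°.

44.3°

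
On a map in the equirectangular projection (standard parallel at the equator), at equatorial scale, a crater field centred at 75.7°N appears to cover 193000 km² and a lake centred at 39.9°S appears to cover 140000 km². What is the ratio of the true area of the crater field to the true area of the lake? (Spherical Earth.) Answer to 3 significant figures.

0.444

On the plate carrée, areal scale = h·k = 1 × sec φ, so true area = apparent × cos φ.
True area of crater field: 193000 × cos(75.7°) = 193000 × 0.2470 = 47670 km².
True area of lake: 140000 × cos(39.9°) = 140000 × 0.7672 = 107400 km².
Ratio = 47670 / 107400 ≈ 0.444.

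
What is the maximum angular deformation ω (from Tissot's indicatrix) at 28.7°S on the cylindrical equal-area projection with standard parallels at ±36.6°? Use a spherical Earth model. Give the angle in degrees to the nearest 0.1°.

10.1°

A cylindrical equal-area projection with standard parallel φ₀ has meridian scale h = cos φ / cos φ₀ and parallel scale k = cos φ₀ / cos φ (so areas are preserved, h·k = 1).
At 28.7°: h = 1.093, k = 0.9153; principal scales a = 1.093, b = 0.9153.
sin(ω/2) = (a − b)/(a + b) = 0.1773/2.008 = 0.08832, so ω = 2 arcsin(0.08832) ≈ 10.1°.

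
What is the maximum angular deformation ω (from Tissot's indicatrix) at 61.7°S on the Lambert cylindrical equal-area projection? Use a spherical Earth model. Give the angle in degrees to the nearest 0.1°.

The Lambert cylindrical equal-area projection is the cylindrical equal-area projection with its standard parallel at the equator (φ₀ = 0). Cylindrical equal-area (φ₀ = 0°): h = cos φ / cos 0° along meridians, k = cos 0° / cos φ along parallels; h·k = 1.
At 61.7°: h = 0.4741, k = 2.109; principal scales a = 2.109, b = 0.4741.
sin(ω/2) = (a − b)/(a + b) = 1.635/2.583 = 0.6330, so ω = 2 arcsin(0.6330) ≈ 78.5°.

78.5°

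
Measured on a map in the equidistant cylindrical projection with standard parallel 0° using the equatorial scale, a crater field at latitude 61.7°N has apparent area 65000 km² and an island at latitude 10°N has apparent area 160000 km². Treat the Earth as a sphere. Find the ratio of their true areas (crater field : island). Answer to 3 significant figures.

On the plate carrée, areal scale = h·k = 1 × sec φ, so true area = apparent × cos φ.
True area of crater field: 65000 × cos(61.7°) = 65000 × 0.4741 = 30820 km².
True area of island: 160000 × cos(10°) = 160000 × 0.9848 = 157600 km².
Ratio = 30820 / 157600 ≈ 0.196.

0.196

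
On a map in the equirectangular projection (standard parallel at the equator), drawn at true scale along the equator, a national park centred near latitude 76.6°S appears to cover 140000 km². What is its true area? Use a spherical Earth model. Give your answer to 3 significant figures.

32400 km²

For the equirectangular projection with φ₀ = 0 (plate carrée), h = 1 along meridians and k = sec φ along parallels.
Areal scale = h·k = 1 × sec φ; at 76.6°, h = 1.000, k = 4.315, so h·k = 4.315.
True area = apparent / (areal scale) = 140000 / 4.315 ≈ 32400 km².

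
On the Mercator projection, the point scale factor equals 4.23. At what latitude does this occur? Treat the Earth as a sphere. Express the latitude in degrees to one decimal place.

Mercator scale is k = sec φ = 1/cos φ.
1/cos φ = 4.23  ⇒  cos φ = 0.2364  ⇒  φ = arccos(0.2364) ≈ 76.3°.

76.3°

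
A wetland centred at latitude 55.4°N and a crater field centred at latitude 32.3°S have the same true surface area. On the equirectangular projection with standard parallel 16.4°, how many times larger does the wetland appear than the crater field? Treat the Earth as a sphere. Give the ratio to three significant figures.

The equidistant cylindrical projection with φ₀ = 16.4° has h = 1 (meridians true) and k = cos φ₀ / cos φ along parallels.
Areal scale at 55.4°: h·k = 1.000 × 1.689 = 1.689.
Areal scale at 32.3°: h·k = 1.000 × 1.135 = 1.135.
Ratio = 1.689/1.135 ≈ 1.49.

1.49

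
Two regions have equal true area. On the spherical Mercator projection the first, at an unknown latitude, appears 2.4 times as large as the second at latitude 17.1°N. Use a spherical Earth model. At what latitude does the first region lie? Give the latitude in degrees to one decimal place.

51.9°

For equal true areas on Mercator, apparent areas scale as sec²φ, so the ratio is cos²φ₂ / cos²φ₁.
cos²φ₂ / cos²φ₁ = 2.4  ⇒  cos φ₁ = cos 17.1° / √2.4 = 0.9558/1.549 = 0.6170.
φ₁ = arccos(0.6170) ≈ 51.9°.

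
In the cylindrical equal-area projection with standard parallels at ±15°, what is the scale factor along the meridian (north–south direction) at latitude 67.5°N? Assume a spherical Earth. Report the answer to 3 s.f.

Cylindrical equal-area (φ₀ = 15°): h = cos φ / cos 15° along meridians, k = cos 15° / cos φ along parallels; h·k = 1.
h = cos 67.5° / cos 15° = 0.3827/0.9659 = 0.3962.

0.396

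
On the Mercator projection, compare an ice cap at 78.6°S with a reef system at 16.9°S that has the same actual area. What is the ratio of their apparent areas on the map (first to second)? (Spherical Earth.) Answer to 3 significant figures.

On Mercator, area is exaggerated by sec²φ = 1/cos²φ.
At 78.6°: sec²(78.6°) = 1/0.1977² = 25.60.
At 16.9°: sec²(16.9°) = 1/0.9568² = 1.092.
Ratio = 25.60/1.092 = cos²(16.9°)/cos²(78.6°) ≈ 23.4.

23.4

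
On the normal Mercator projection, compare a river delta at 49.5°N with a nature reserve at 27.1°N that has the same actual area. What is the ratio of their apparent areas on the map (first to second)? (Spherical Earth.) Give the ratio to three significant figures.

Mercator is conformal with k = sec φ, so areal scale = k² = sec²φ.
At 49.5°: sec²(49.5°) = 1/0.6494² = 2.371.
At 27.1°: sec²(27.1°) = 1/0.8902² = 1.262.
Ratio = 2.371/1.262 = cos²(27.1°)/cos²(49.5°) ≈ 1.88.

1.88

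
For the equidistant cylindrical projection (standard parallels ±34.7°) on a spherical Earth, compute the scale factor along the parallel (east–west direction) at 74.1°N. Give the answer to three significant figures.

3.00

In the equirectangular projection with standard parallel φ₀ = 34.7° (x = Rλ cos φ₀, y = Rφ), meridians are true-scale (h = 1) and the parallel scale is k = cos φ₀ / cos φ.
k = cos 34.7° / cos 74.1° = 0.8221/0.2740 = 3.001.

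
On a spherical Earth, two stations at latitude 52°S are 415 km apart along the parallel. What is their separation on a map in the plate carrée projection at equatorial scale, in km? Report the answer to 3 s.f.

Plate carrée maps x = Rλ, y = Rφ. The meridian scale is h = 1 and the parallel scale is k = 1/cos φ = sec φ.
Along the parallel, k = sec 52° = 1/0.6157 = 1.624.
Map distance = 415 × 1.624 ≈ 674 km.

674 km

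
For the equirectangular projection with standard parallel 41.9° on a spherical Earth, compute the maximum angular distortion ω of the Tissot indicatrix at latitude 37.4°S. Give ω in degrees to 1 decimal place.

In the equirectangular projection with standard parallel φ₀ = 41.9° (x = Rλ cos φ₀, y = Rφ), meridians are true-scale (h = 1) and the parallel scale is k = cos φ₀ / cos φ.
At 37.4°: h = 1.000, k = 0.9369; principal scales a = 1.000, b = 0.9369.
sin(ω/2) = (a − b)/(a + b) = 0.06307/1.937 = 0.03256, so ω = 2 arcsin(0.03256) ≈ 3.7°.

3.7°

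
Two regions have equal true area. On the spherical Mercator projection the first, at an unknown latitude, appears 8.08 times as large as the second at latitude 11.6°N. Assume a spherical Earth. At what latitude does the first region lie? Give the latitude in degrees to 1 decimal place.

For equal true areas on Mercator, apparent areas scale as sec²φ, so the ratio is cos²φ₂ / cos²φ₁.
cos²φ₂ / cos²φ₁ = 8.08  ⇒  cos φ₁ = cos 11.6° / √8.08 = 0.9796/2.843 = 0.3446.
φ₁ = arccos(0.3446) ≈ 69.8°.

69.8°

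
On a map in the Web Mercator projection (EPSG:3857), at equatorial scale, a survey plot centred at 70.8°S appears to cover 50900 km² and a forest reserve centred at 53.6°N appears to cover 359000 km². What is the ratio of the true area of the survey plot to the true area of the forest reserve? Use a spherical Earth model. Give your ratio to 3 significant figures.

0.0435

Mercator's areal exaggeration is sec²φ; hence true area = (apparent area) · cos²φ.
True area of survey plot: 50900 × cos²(70.8°) = 50900 × 0.1082 = 5505 km².
True area of forest reserve: 359000 × cos²(53.6°) = 359000 × 0.3521 = 126400 km².
Ratio = 5505 / 126400 ≈ 0.0435.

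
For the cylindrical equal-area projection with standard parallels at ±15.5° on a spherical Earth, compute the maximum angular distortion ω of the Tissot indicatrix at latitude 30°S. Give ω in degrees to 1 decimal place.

For cylindrical equal-area with standard parallel φ₀, h = cos φ / cos φ₀ and k = cos φ₀ / cos φ, so h·k = 1.
At 30°: h = 0.8987, k = 1.113; principal scales a = 1.113, b = 0.8987.
sin(ω/2) = (a − b)/(a + b) = 0.2140/2.011 = 0.1064, so ω = 2 arcsin(0.1064) ≈ 12.2°.

12.2°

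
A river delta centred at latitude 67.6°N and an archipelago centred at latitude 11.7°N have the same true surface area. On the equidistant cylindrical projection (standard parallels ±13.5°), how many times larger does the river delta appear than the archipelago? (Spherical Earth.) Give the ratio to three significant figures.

2.57

The equidistant cylindrical projection with φ₀ = 13.5° has h = 1 (meridians true) and k = cos φ₀ / cos φ along parallels.
Areal scale at 67.6°: h·k = 1.000 × 2.552 = 2.552.
Areal scale at 11.7°: h·k = 1.000 × 0.9930 = 0.9930.
Ratio = 2.552/0.9930 ≈ 2.57.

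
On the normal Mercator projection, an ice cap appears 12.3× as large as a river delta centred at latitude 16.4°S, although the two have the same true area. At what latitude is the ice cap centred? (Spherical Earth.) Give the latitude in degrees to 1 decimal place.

74.1°

Mercator areal scale is sec²φ, so apparent-area ratio = sec²φ₁ / sec²φ₂ = cos²φ₂ / cos²φ₁.
cos²φ₂ / cos²φ₁ = 12.3  ⇒  cos φ₁ = cos 16.4° / √12.3 = 0.9593/3.507 = 0.2735.
φ₁ = arccos(0.2735) ≈ 74.1°.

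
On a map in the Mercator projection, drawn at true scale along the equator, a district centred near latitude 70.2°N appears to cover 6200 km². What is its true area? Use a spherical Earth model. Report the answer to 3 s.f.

For Mercator, h = k = sec φ (a conformal cylindrical projection has a single point scale, 1/cos φ).
Areal scale = k² = sec²φ = 1/cos²(70.2°) = 1/0.3387² = 8.715.
True area = apparent / (areal scale) = 6200 / 8.715 ≈ 711 km².

711 km²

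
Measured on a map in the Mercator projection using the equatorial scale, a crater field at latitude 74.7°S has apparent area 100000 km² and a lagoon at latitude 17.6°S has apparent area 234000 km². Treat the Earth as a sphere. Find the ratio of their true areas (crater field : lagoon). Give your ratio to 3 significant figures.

Mercator's areal exaggeration is sec²φ; hence true area = (apparent area) · cos²φ.
True area of crater field: 100000 × cos²(74.7°) = 100000 × 0.06963 = 6963 km².
True area of lagoon: 234000 × cos²(17.6°) = 234000 × 0.9086 = 212600 km².
Ratio = 6963 / 212600 ≈ 0.0328.

0.0328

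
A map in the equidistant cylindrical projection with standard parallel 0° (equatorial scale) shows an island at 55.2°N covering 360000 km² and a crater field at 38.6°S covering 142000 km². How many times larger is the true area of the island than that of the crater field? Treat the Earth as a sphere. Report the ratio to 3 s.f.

On the plate carrée, areal scale = h·k = 1 × sec φ, so true area = apparent × cos φ.
True area of island: 360000 × cos(55.2°) = 360000 × 0.5707 = 205500 km².
True area of crater field: 142000 × cos(38.6°) = 142000 × 0.7815 = 111000 km².
Ratio = 205500 / 111000 ≈ 1.85.

1.85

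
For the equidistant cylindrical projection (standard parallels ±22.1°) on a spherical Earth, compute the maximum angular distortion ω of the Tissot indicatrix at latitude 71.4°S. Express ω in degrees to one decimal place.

58.4°

In the equirectangular projection with standard parallel φ₀ = 22.1° (x = Rλ cos φ₀, y = Rφ), meridians are true-scale (h = 1) and the parallel scale is k = cos φ₀ / cos φ.
At 71.4°: h = 1.000, k = 2.905; principal scales a = 2.905, b = 1.000.
sin(ω/2) = (a − b)/(a + b) = 1.905/3.905 = 0.4878, so ω = 2 arcsin(0.4878) ≈ 58.4°.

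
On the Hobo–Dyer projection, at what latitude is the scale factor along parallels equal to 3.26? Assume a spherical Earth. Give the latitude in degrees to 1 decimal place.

Hobo–Dyer is a cylindrical equal-area projection with standard parallels at ±37.5°. A cylindrical equal-area projection with standard parallel φ₀ has meridian scale h = cos φ / cos φ₀ and parallel scale k = cos φ₀ / cos φ (so areas are preserved, h·k = 1).
k = cos φ₀ / cos φ = 3.26  ⇒  cos φ = cos 37.5° / 3.26 = 0.2434.
φ = arccos(0.2434) ≈ 75.9°.

75.9°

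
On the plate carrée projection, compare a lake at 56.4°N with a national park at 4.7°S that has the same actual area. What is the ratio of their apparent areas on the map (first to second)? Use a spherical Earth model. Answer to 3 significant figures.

For the equirectangular projection with φ₀ = 0 (plate carrée), h = 1 along meridians and k = sec φ along parallels.
Areal scale at 56.4°: h·k = 1.000 × 1.807 = 1.807.
Areal scale at 4.7°: h·k = 1.000 × 1.003 = 1.003.
Ratio = 1.807/1.003 ≈ 1.80.

1.80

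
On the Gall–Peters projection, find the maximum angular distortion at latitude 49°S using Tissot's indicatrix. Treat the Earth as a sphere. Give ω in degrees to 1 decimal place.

8.6°

The Gall–Peters projection is cylindrical equal-area with φ₀ = 45°. For cylindrical equal-area with standard parallel φ₀, h = cos φ / cos φ₀ and k = cos φ₀ / cos φ, so h·k = 1.
At 49°: h = 0.9278, k = 1.078; principal scales a = 1.078, b = 0.9278.
sin(ω/2) = (a − b)/(a + b) = 0.1500/2.006 = 0.07479, so ω = 2 arcsin(0.07479) ≈ 8.6°.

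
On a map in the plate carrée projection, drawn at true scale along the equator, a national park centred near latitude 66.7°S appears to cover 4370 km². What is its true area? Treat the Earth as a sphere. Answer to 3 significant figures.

For the equirectangular projection with φ₀ = 0 (plate carrée), h = 1 along meridians and k = sec φ along parallels.
Areal scale = h·k = 1 × sec φ; at 66.7°, h = 1.000, k = 2.528, so h·k = 2.528.
True area = apparent / (areal scale) = 4370 / 2.528 ≈ 1730 km².

1730 km²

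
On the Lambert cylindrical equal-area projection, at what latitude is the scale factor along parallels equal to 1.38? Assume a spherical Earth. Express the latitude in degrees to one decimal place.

43.6°

The Lambert cylindrical equal-area projection is the cylindrical equal-area projection with its standard parallel at the equator (φ₀ = 0). Cylindrical equal-area (φ₀ = 0°): h = cos φ / cos 0° along meridians, k = cos 0° / cos φ along parallels; h·k = 1.
k = cos φ₀ / cos φ = 1.38  ⇒  cos φ = cos 0° / 1.38 = 0.7246.
φ = arccos(0.7246) ≈ 43.6°.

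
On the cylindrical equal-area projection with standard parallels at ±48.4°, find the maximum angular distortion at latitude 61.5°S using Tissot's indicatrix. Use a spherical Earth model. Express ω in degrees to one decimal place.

37.2°

Cylindrical equal-area (φ₀ = 48.4°): h = cos φ / cos 48.4° along meridians, k = cos 48.4° / cos φ along parallels; h·k = 1.
At 61.5°: h = 0.7187, k = 1.391; principal scales a = 1.391, b = 0.7187.
sin(ω/2) = (a − b)/(a + b) = 0.6727/2.110 = 0.3188, so ω = 2 arcsin(0.3188) ≈ 37.2°.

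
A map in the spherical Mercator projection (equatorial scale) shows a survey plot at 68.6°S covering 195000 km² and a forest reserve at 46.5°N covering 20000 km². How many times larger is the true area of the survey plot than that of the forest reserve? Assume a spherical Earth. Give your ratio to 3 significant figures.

2.74

Since Mercator area scale is 1/cos²φ, the true area equals the apparent area multiplied by cos²φ.
True area of survey plot: 195000 × cos²(68.6°) = 195000 × 0.1331 = 25960 km².
True area of forest reserve: 20000 × cos²(46.5°) = 20000 × 0.4738 = 9477 km².
Ratio = 25960 / 9477 ≈ 2.74.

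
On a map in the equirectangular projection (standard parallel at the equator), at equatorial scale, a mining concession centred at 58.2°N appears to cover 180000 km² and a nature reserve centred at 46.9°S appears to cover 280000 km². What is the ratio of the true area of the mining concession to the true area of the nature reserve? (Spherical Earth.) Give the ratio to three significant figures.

On the plate carrée, areal scale = h·k = 1 × sec φ, so true area = apparent × cos φ.
True area of mining concession: 180000 × cos(58.2°) = 180000 × 0.5270 = 94850 km².
True area of nature reserve: 280000 × cos(46.9°) = 280000 × 0.6833 = 191300 km².
Ratio = 94850 / 191300 ≈ 0.496.

0.496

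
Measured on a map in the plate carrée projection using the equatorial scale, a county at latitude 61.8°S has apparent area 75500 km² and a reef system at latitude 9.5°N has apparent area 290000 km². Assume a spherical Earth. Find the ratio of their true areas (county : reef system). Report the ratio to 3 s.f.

0.125

On the plate carrée, areal scale = h·k = 1 × sec φ, so true area = apparent × cos φ.
True area of county: 75500 × cos(61.8°) = 75500 × 0.4726 = 35680 km².
True area of reef system: 290000 × cos(9.5°) = 290000 × 0.9863 = 286000 km².
Ratio = 35680 / 286000 ≈ 0.125.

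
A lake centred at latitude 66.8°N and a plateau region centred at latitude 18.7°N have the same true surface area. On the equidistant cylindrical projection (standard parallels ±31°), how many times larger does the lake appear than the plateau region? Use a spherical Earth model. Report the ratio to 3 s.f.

The equidistant cylindrical projection with φ₀ = 31° has h = 1 (meridians true) and k = cos φ₀ / cos φ along parallels.
Areal scale at 66.8°: h·k = 1.000 × 2.176 = 2.176.
Areal scale at 18.7°: h·k = 1.000 × 0.9049 = 0.9049.
Ratio = 2.176/0.9049 ≈ 2.40.

2.40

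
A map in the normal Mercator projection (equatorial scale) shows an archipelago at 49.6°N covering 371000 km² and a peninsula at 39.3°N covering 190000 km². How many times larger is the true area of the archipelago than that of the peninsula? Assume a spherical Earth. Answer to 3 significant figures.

1.37

Since Mercator area scale is 1/cos²φ, the true area equals the apparent area multiplied by cos²φ.
True area of archipelago: 371000 × cos²(49.6°) = 371000 × 0.4201 = 155800 km².
True area of peninsula: 190000 × cos²(39.3°) = 190000 × 0.5988 = 113800 km².
Ratio = 155800 / 113800 ≈ 1.37.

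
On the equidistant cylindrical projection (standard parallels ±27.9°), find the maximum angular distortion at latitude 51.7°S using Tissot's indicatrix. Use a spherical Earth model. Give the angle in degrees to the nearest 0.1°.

20.2°

The equidistant cylindrical projection with φ₀ = 27.9° has h = 1 (meridians true) and k = cos φ₀ / cos φ along parallels.
At 51.7°: h = 1.000, k = 1.426; principal scales a = 1.426, b = 1.000.
sin(ω/2) = (a − b)/(a + b) = 0.4259/2.426 = 0.1756, so ω = 2 arcsin(0.1756) ≈ 20.2°.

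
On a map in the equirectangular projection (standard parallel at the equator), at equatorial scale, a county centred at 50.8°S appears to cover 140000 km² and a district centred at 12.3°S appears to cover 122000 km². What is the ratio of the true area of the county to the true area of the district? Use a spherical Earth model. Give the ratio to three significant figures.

0.742

Plate carrée has h = 1 and k = sec φ, giving areal scale sec φ; true area = (apparent area) · cos φ.
True area of county: 140000 × cos(50.8°) = 140000 × 0.6320 = 88480 km².
True area of district: 122000 × cos(12.3°) = 122000 × 0.9770 = 119200 km².
Ratio = 88480 / 119200 ≈ 0.742.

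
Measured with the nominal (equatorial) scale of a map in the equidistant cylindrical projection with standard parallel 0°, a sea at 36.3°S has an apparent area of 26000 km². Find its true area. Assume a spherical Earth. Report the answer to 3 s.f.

21000 km²

In the plate carrée (x = Rλ, y = Rφ), meridians are true-scale (h = 1) and parallels are stretched by k = sec φ.
Areal scale = h·k = 1 × sec φ; at 36.3°, h = 1.000, k = 1.241, so h·k = 1.241.
True area = apparent / (areal scale) = 26000 / 1.241 ≈ 21000 km².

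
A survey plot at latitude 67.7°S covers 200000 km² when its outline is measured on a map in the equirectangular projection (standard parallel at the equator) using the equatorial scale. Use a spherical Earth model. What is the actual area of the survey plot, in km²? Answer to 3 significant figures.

In the plate carrée (x = Rλ, y = Rφ), meridians are true-scale (h = 1) and parallels are stretched by k = sec φ.
Areal scale = h·k = 1 × sec φ; at 67.7°, h = 1.000, k = 2.635, so h·k = 2.635.
True area = apparent / (areal scale) = 200000 / 2.635 ≈ 75900 km².

75900 km²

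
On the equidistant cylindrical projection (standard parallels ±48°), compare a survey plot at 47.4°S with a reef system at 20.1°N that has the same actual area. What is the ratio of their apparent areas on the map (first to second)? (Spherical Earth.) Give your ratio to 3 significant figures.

1.39

The equidistant cylindrical projection with φ₀ = 48° has h = 1 (meridians true) and k = cos φ₀ / cos φ along parallels.
Areal scale at 47.4°: h·k = 1.000 × 0.9886 = 0.9886.
Areal scale at 20.1°: h·k = 1.000 × 0.7125 = 0.7125.
Ratio = 0.9886/0.7125 ≈ 1.39.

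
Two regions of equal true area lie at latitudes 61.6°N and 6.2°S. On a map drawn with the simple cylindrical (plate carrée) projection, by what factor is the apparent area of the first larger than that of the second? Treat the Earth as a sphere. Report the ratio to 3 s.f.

Plate carrée maps x = Rλ, y = Rφ. The meridian scale is h = 1 and the parallel scale is k = 1/cos φ = sec φ.
Areal scale at 61.6°: h·k = 1.000 × 2.103 = 2.103.
Areal scale at 6.2°: h·k = 1.000 × 1.006 = 1.006.
Ratio = 2.103/1.006 ≈ 2.09.

2.09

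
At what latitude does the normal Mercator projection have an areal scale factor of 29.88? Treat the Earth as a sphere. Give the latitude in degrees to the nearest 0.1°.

Mercator areal scale is sec²φ.
sec²φ = 29.88  ⇒  cos²φ = 0.03347  ⇒  cos φ = 0.1829.
φ = arccos(0.1829) ≈ 79.5°.

79.5°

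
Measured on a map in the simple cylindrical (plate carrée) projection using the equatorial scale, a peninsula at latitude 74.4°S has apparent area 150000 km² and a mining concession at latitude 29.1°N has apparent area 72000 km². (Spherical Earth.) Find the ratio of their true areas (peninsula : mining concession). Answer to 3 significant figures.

0.641

On the plate carrée, areal scale = h·k = 1 × sec φ, so true area = apparent × cos φ.
True area of peninsula: 150000 × cos(74.4°) = 150000 × 0.2689 = 40340 km².
True area of mining concession: 72000 × cos(29.1°) = 72000 × 0.8738 = 62910 km².
Ratio = 40340 / 62910 ≈ 0.641.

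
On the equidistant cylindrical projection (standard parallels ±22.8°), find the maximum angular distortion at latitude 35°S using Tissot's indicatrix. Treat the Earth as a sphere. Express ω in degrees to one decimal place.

The equidistant cylindrical projection with φ₀ = 22.8° has h = 1 (meridians true) and k = cos φ₀ / cos φ along parallels.
At 35°: h = 1.000, k = 1.125; principal scales a = 1.125, b = 1.000.
sin(ω/2) = (a − b)/(a + b) = 0.1254/2.125 = 0.05899, so ω = 2 arcsin(0.05899) ≈ 6.8°.

6.8°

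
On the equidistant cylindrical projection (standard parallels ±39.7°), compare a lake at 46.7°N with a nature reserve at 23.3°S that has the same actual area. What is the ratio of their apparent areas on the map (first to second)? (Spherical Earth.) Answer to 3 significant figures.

The equidistant cylindrical projection with φ₀ = 39.7° has h = 1 (meridians true) and k = cos φ₀ / cos φ along parallels.
Areal scale at 46.7°: h·k = 1.000 × 1.122 = 1.122.
Areal scale at 23.3°: h·k = 1.000 × 0.8377 = 0.8377.
Ratio = 1.122/0.8377 ≈ 1.34.

1.34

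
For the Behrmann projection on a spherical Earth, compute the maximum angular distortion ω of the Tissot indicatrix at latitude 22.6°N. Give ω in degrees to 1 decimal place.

The Behrmann projection is cylindrical equal-area with φ₀ = 30°. Cylindrical equal-area (φ₀ = 30°): h = cos φ / cos 30° along meridians, k = cos 30° / cos φ along parallels; h·k = 1.
At 22.6°: h = 1.066, k = 0.9381; principal scales a = 1.066, b = 0.9381.
sin(ω/2) = (a − b)/(a + b) = 0.1280/2.004 = 0.06386, so ω = 2 arcsin(0.06386) ≈ 7.3°.

7.3°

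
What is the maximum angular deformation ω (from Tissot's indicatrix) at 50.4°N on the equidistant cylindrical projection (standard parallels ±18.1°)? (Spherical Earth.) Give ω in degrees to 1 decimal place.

22.7°

With standard parallel φ₀ = 18.1°, the equirectangular projection gives x = Rλ cos φ₀, y = Rφ, so h = 1 and k = cos 18.1° / cos φ.
At 50.4°: h = 1.000, k = 1.491; principal scales a = 1.491, b = 1.000.
sin(ω/2) = (a − b)/(a + b) = 0.4912/2.491 = 0.1972, so ω = 2 arcsin(0.1972) ≈ 22.7°.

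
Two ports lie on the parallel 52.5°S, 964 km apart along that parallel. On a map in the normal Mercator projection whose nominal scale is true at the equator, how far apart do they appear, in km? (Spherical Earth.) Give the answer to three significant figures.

1580 km

The Mercator projection is conformal; its linear scale factor is the same in every direction and equals sec φ = 1/cos φ.
Along the parallel, k = sec 52.5° = 1/0.6088 = 1.643.
Map distance = 964 × 1.643 ≈ 1580 km.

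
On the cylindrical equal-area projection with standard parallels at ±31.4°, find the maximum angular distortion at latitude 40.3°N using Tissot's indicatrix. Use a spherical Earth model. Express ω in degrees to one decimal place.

12.9°

Cylindrical equal-area (φ₀ = 31.4°): h = cos φ / cos 31.4° along meridians, k = cos 31.4° / cos φ along parallels; h·k = 1.
At 40.3°: h = 0.8935, k = 1.119; principal scales a = 1.119, b = 0.8935.
sin(ω/2) = (a − b)/(a + b) = 0.2256/2.013 = 0.1121, so ω = 2 arcsin(0.1121) ≈ 12.9°.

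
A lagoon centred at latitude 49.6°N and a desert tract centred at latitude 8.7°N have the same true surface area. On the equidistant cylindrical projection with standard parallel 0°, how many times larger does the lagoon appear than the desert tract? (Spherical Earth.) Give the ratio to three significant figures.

1.53

For the equirectangular projection with φ₀ = 0 (plate carrée), h = 1 along meridians and k = sec φ along parallels.
Areal scale at 49.6°: h·k = 1.000 × 1.543 = 1.543.
Areal scale at 8.7°: h·k = 1.000 × 1.012 = 1.012.
Ratio = 1.543/1.012 ≈ 1.53.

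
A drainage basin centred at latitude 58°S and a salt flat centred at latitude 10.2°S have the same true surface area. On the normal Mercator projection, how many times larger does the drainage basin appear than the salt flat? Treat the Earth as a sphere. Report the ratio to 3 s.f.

3.45

Mercator areal scale is sec²φ.
At 58°: sec²(58°) = 1/0.5299² = 3.561.
At 10.2°: sec²(10.2°) = 1/0.9842² = 1.032.
Ratio = 3.561/1.032 = cos²(10.2°)/cos²(58°) ≈ 3.45.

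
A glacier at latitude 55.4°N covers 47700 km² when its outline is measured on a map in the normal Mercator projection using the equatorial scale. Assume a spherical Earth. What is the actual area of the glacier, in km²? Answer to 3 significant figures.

Mercator is conformal, so the point scale is isotropic: h = k = sec φ = 1/cos φ.
Areal scale = k² = sec²φ = 1/cos²(55.4°) = 1/0.5678² = 3.101.
True area = apparent / (areal scale) = 47700 / 3.101 ≈ 15400 km².

15400 km²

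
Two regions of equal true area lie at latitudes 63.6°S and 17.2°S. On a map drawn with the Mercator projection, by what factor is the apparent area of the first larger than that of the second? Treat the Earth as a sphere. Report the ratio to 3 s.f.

Mercator is conformal with k = sec φ, so areal scale = k² = sec²φ.
At 63.6°: sec²(63.6°) = 1/0.4446² = 5.058.
At 17.2°: sec²(17.2°) = 1/0.9553² = 1.096.
Ratio = 5.058/1.096 = cos²(17.2°)/cos²(63.6°) ≈ 4.62.

4.62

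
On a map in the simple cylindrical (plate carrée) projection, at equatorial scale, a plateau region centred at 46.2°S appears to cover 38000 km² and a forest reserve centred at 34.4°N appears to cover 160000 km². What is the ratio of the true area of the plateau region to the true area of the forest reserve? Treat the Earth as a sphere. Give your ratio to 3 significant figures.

On the plate carrée, areal scale = h·k = 1 × sec φ, so true area = apparent × cos φ.
True area of plateau region: 38000 × cos(46.2°) = 38000 × 0.6921 = 26300 km².
True area of forest reserve: 160000 × cos(34.4°) = 160000 × 0.8251 = 132000 km².
Ratio = 26300 / 132000 ≈ 0.199.

0.199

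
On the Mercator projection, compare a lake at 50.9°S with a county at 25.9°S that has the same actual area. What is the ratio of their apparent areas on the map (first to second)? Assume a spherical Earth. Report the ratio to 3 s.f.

Mercator areal scale is sec²φ.
At 50.9°: sec²(50.9°) = 1/0.6307² = 2.514.
At 25.9°: sec²(25.9°) = 1/0.8996² = 1.236.
Ratio = 2.514/1.236 = cos²(25.9°)/cos²(50.9°) ≈ 2.03.

2.03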